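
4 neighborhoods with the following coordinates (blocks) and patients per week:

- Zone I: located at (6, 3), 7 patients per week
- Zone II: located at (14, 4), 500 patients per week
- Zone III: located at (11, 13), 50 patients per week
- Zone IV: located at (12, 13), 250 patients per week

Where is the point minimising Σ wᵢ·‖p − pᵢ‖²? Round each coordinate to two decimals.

The minimiser of Σwᵢ‖p−pᵢ‖² is the weighted centroid p* = (Σwᵢpᵢ)/(Σwᵢ).
Σwᵢ = 807.
Σwᵢxᵢ = 7·6 + 500·14 + 50·11 + 250·12 = 10592.
Σwᵢyᵢ = 7·3 + 500·4 + 50·13 + 250·13 = 5921.
x* = 10592/807 = 13.13, y* = 5921/807 = 7.34.

(13.13, 7.34)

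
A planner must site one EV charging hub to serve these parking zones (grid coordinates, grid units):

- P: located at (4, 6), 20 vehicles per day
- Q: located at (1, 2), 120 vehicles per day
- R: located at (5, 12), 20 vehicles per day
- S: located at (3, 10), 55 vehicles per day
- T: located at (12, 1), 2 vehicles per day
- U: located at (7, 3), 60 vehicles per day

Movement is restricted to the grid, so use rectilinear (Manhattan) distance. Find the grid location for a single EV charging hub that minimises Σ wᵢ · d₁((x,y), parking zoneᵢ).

Manhattan distance separates: Σwᵢ(|x−xᵢ|+|y−yᵢ|) = Σwᵢ|x−xᵢ| + Σwᵢ|y−yᵢ|, so x and y are optimised independently as 1-D weighted medians.
Total weight W = 277; half = 138.5.
x-coordinate, sorted with cumulative weight:
  x=1 (Q, w=120) cum 120
  x=3 (S, w=55) cum 175  ← median
  x=4 (P, w=20) cum 195
  x=5 (R, w=20) cum 215
  x=7 (U, w=60) cum 275
  x=12 (T, w=2) cum 277
⇒ x* = 3
y-coordinate, sorted with cumulative weight:
  y=1 (T, w=2) cum 2
  y=2 (Q, w=120) cum 122
  y=3 (U, w=60) cum 182  ← median
  y=6 (P, w=20) cum 202
  y=10 (S, w=55) cum 257
  y=12 (R, w=20) cum 277
⇒ y* = 3

(3, 3)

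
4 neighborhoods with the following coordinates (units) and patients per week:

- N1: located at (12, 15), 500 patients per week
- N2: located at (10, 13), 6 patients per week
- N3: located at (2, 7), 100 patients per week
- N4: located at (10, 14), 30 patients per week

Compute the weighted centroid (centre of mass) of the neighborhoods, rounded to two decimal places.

(10.31, 13.68)

The minimiser of Σwᵢ‖p−pᵢ‖² is the weighted centroid p* = (Σwᵢpᵢ)/(Σwᵢ).
Σwᵢ = 636.
Σwᵢxᵢ = 500·12 + 6·10 + 100·2 + 30·10 = 6560.
Σwᵢyᵢ = 500·15 + 6·13 + 100·7 + 30·14 = 8698.
x* = 6560/636 = 10.31, y* = 8698/636 = 13.68.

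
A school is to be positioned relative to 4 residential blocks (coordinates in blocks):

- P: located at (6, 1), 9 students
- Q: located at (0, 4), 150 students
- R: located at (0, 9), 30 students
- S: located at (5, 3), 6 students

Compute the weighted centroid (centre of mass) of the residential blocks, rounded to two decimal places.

(0.43, 4.60)

The minimiser of Σwᵢ‖p−pᵢ‖² is the weighted centroid p* = (Σwᵢpᵢ)/(Σwᵢ).
Σwᵢ = 195.
Σwᵢxᵢ = 9·6 + 150·0 + 30·0 + 6·5 = 84.
Σwᵢyᵢ = 9·1 + 150·4 + 30·9 + 6·3 = 897.
x* = 84/195 = 0.43, y* = 897/195 = 4.60.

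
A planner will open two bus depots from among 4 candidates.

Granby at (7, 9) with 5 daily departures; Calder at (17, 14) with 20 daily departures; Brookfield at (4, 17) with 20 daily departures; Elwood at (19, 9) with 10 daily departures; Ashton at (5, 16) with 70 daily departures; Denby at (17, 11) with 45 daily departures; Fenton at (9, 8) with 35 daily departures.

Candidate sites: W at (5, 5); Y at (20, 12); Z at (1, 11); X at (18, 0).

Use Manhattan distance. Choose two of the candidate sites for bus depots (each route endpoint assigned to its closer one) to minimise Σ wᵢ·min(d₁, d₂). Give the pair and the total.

{Y, Z}, total 1555

Evaluate every pair (each demand assigned to the nearer of the two):
  {Y, Z}: total = 1555
  {W, Y}: total = 1625
  {Z, X}: total = 2175
  {W, X}: total = 2245
  {W, Z}: total = 2365
  {Y, X}: total = 2675
Best pair: {Y, Z} with total 1555.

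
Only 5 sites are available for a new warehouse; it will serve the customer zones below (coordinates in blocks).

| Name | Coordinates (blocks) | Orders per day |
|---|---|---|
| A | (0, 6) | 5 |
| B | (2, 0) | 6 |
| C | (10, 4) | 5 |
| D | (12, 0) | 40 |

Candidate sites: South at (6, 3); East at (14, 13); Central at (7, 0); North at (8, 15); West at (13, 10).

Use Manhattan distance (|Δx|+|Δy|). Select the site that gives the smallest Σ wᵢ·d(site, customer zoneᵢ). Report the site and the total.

Total weighted distance at each candidate:
  South (6, 3): total = 472
  East (14, 13): total = 920
  Central (7, 0): total = 330
  North (8, 15): total = 1036
  West (13, 10): total = 696
Minimum is at Central with total 330 blocks.

Central, total 330 blocks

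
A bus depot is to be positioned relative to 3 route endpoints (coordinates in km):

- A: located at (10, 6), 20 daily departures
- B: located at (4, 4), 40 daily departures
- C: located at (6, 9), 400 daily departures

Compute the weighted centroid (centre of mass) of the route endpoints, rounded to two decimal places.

(6.00, 8.43)

The minimiser of Σwᵢ‖p−pᵢ‖² is the weighted centroid p* = (Σwᵢpᵢ)/(Σwᵢ).
Σwᵢ = 460.
Σwᵢxᵢ = 20·10 + 40·4 + 400·6 = 2760.
Σwᵢyᵢ = 20·6 + 40·4 + 400·9 = 3880.
x* = 2760/460 = 6.00, y* = 3880/460 = 8.43.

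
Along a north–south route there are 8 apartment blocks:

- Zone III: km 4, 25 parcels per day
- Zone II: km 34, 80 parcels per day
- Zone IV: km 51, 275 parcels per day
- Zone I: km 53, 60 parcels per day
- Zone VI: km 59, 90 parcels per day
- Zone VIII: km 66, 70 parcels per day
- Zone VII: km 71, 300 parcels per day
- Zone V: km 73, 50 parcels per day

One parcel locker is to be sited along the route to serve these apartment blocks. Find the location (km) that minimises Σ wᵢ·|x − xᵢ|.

For a sum of weighted absolute distances on a line, the optimum is the weighted median (not the mean). Total weight W = 950; half-weight = 475.
Sort by position and accumulate weight:
  km 4 (Zone III, w=25) → cum 25
  km 34 (Zone II, w=80) → cum 105
  km 51 (Zone IV, w=275) → cum 380
  km 53 (Zone I, w=60) → cum 440
  km 59 (Zone VI, w=90) → cum 530  ≥ 475 → median here
  km 66 (Zone VIII, w=70) → cum 600
  km 71 (Zone VII, w=300) → cum 900
  km 73 (Zone V, w=50) → cum 950
Optimal location: km 59.

x = 59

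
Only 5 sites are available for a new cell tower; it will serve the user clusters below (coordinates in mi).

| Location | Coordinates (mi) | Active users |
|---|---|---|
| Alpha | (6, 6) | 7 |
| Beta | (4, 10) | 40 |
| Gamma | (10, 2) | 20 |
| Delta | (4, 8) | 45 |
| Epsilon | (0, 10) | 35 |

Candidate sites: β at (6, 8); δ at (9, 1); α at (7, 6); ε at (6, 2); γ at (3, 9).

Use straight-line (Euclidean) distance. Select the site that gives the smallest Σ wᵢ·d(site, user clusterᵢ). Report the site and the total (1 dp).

Total weighted distance at each candidate:
  β (6, 8): total = 582.7
  δ (9, 1): total = 1313.5
  α (7, 6): total = 751.4
  ε (6, 2): total = 1072.5
  γ (3, 9): total = 458.6
Minimum is at γ with total 458.6 mi.

γ, total 458.6 mi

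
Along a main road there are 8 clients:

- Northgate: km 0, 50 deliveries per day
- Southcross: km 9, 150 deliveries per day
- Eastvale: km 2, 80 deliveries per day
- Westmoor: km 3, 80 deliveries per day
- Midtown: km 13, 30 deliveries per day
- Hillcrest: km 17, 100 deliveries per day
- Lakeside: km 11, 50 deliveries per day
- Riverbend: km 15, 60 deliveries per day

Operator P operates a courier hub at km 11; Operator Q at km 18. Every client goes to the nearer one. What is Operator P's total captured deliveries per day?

The indifferent point is the midpoint (11+18)/2 = 14.5; clients left of it (closer to Operator P at 11) go to Operator P, those right go to Operator Q.
  Northgate at 0 (w=50) → Operator P
  Eastvale at 2 (w=80) → Operator P
  Westmoor at 3 (w=80) → Operator P
  Southcross at 9 (w=150) → Operator P
  Lakeside at 11 (w=50) → Operator P
  Midtown at 13 (w=30) → Operator P
  Riverbend at 15 (w=60) → Operator Q
  Hillcrest at 17 (w=100) → Operator Q
Operator P captures 440; Operator Q captures 160.

440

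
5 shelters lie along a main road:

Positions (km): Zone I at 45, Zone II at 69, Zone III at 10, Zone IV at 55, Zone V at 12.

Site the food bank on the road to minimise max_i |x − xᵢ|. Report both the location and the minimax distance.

The 1-center on a line is the midpoint of the two extreme points: leftmost at 10, rightmost at 69.
Optimal location = (10 + 69)/2 = 39.5; maximum distance = (69 − 10)/2 = 29.5.

location 39.5, max distance 29.5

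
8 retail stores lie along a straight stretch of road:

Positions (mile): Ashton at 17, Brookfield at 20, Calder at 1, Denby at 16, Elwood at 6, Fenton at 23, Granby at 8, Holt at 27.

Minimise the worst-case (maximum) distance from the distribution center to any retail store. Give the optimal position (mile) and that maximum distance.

The 1-center on a line is the midpoint of the two extreme points: leftmost at 1, rightmost at 27.
Optimal location = (1 + 27)/2 = 14; maximum distance = (27 − 1)/2 = 13.

location 14, max distance 13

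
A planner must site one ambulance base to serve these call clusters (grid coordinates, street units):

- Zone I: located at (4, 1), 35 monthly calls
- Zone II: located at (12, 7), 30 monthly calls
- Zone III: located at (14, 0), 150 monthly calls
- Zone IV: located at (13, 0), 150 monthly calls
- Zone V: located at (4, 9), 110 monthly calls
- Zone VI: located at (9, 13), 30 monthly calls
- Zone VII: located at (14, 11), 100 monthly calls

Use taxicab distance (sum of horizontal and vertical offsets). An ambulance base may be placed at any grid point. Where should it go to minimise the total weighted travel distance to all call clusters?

(13, 1)

Manhattan distance separates: Σwᵢ(|x−xᵢ|+|y−yᵢ|) = Σwᵢ|x−xᵢ| + Σwᵢ|y−yᵢ|, so x and y are optimised independently as 1-D weighted medians.
Total weight W = 605; half = 302.5.
x-coordinate, sorted with cumulative weight:
  x=4 (Zone I, w=35) cum 35
  x=4 (Zone V, w=110) cum 145
  x=9 (Zone VI, w=30) cum 175
  x=12 (Zone II, w=30) cum 205
  x=13 (Zone IV, w=150) cum 355  ← median
  x=14 (Zone III, w=150) cum 505
  x=14 (Zone VII, w=100) cum 605
⇒ x* = 13
y-coordinate, sorted with cumulative weight:
  y=0 (Zone III, w=150) cum 150
  y=0 (Zone IV, w=150) cum 300
  y=1 (Zone I, w=35) cum 335  ← median
  y=7 (Zone II, w=30) cum 365
  y=9 (Zone V, w=110) cum 475
  y=11 (Zone VII, w=100) cum 575
  y=13 (Zone VI, w=30) cum 605
⇒ y* = 1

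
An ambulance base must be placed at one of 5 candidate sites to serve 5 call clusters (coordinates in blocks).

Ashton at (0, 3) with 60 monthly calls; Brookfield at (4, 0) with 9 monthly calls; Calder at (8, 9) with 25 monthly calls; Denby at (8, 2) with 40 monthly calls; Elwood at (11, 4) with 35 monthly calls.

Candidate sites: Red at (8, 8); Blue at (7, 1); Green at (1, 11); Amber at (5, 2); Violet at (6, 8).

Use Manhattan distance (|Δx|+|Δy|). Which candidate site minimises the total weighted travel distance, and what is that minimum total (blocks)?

Total weighted distance at each candidate:
  Red (8, 8): total = 1398
  Blue (7, 1): total = 1126
  Green (1, 11): total = 2126
  Amber (5, 2): total = 1037
  Violet (6, 8): total = 1460
Minimum is at Amber with total 1037 blocks.

Amber, total 1037 blocks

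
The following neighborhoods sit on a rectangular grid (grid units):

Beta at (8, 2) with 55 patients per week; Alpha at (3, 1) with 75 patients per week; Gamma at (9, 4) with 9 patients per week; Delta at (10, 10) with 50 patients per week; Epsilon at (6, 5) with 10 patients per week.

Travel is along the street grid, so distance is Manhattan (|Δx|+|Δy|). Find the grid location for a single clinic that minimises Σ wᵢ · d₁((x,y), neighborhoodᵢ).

Manhattan distance separates: Σwᵢ(|x−xᵢ|+|y−yᵢ|) = Σwᵢ|x−xᵢ| + Σwᵢ|y−yᵢ|, so x and y are optimised independently as 1-D weighted medians.
Total weight W = 199; half = 99.5.
x-coordinate, sorted with cumulative weight:
  x=3 (Alpha, w=75) cum 75
  x=6 (Epsilon, w=10) cum 85
  x=8 (Beta, w=55) cum 140  ← median
  x=9 (Gamma, w=9) cum 149
  x=10 (Delta, w=50) cum 199
⇒ x* = 8
y-coordinate, sorted with cumulative weight:
  y=1 (Alpha, w=75) cum 75
  y=2 (Beta, w=55) cum 130  ← median
  y=4 (Gamma, w=9) cum 139
  y=5 (Epsilon, w=10) cum 149
  y=10 (Delta, w=50) cum 199
⇒ y* = 2

(8, 2)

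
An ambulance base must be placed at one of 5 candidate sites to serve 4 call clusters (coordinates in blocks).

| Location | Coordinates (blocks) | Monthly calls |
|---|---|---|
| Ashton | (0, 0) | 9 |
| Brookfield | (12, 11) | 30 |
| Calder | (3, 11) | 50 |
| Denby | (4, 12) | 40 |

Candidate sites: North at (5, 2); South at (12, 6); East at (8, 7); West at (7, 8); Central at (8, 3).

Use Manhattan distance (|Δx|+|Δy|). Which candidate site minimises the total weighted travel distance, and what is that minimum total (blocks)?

Total weighted distance at each candidate:
  North (5, 2): total = 1533
  South (12, 6): total = 1572
  East (8, 7): total = 1185
  West (7, 8): total = 1005
  Central (8, 3): total = 1629
Minimum is at West with total 1005 blocks.

West, total 1005 blocks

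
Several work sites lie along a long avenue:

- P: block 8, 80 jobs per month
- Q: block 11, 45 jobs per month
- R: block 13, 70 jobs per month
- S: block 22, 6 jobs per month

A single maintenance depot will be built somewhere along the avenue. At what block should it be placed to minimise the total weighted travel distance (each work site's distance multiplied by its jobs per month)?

x = 11

For a sum of weighted absolute distances on a line, the optimum is the weighted median (not the mean). Total weight W = 201; half-weight = 100.5.
Sort by position and accumulate weight:
  block 8 (P, w=80) → cum 80
  block 11 (Q, w=45) → cum 125  ≥ 100.5 → median here
  block 13 (R, w=70) → cum 195
  block 22 (S, w=6) → cum 201
Optimal location: block 11.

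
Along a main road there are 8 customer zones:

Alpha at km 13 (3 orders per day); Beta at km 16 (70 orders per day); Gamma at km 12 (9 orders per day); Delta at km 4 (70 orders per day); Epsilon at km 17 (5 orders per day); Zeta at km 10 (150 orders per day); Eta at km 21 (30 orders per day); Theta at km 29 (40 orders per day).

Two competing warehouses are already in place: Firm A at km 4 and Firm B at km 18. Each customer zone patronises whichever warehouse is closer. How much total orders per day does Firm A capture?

The indifferent point is the midpoint (4+18)/2 = 11; customer zones left of it (closer to Firm A at 4) go to Firm A, those right go to Firm B.
  Delta at 4 (w=70) → Firm A
  Zeta at 10 (w=150) → Firm A
  Gamma at 12 (w=9) → Firm B
  Alpha at 13 (w=3) → Firm B
  Beta at 16 (w=70) → Firm B
  Epsilon at 17 (w=5) → Firm B
  Eta at 21 (w=30) → Firm B
  Theta at 29 (w=40) → Firm B
Firm A captures 220; Firm B captures 157.

220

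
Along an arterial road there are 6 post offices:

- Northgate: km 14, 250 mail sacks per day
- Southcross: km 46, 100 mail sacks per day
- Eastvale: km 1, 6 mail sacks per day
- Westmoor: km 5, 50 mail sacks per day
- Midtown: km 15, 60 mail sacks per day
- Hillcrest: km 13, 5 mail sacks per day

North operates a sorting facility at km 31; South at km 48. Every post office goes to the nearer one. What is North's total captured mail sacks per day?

The indifferent point is the midpoint (31+48)/2 = 39.5; post offices left of it (closer to North at 31) go to North, those right go to South.
  Eastvale at 1 (w=6) → North
  Westmoor at 5 (w=50) → North
  Hillcrest at 13 (w=5) → North
  Northgate at 14 (w=250) → North
  Midtown at 15 (w=60) → North
  Southcross at 46 (w=100) → South
North captures 371; South captures 100.

371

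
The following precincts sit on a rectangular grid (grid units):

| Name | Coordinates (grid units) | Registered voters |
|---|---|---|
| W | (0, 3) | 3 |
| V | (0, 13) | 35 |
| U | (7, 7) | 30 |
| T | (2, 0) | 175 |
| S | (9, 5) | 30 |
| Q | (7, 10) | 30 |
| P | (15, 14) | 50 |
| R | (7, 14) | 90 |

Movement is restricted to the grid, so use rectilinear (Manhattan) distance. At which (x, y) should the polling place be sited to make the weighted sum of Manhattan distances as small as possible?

Manhattan distance separates: Σwᵢ(|x−xᵢ|+|y−yᵢ|) = Σwᵢ|x−xᵢ| + Σwᵢ|y−yᵢ|, so x and y are optimised independently as 1-D weighted medians.
Total weight W = 443; half = 221.5.
x-coordinate, sorted with cumulative weight:
  x=0 (W, w=3) cum 3
  x=0 (V, w=35) cum 38
  x=2 (T, w=175) cum 213
  x=7 (U, w=30) cum 243  ← median
  x=7 (Q, w=30) cum 273
  x=7 (R, w=90) cum 363
  x=9 (S, w=30) cum 393
  x=15 (P, w=50) cum 443
⇒ x* = 7
y-coordinate, sorted with cumulative weight:
  y=0 (T, w=175) cum 175
  y=3 (W, w=3) cum 178
  y=5 (S, w=30) cum 208
  y=7 (U, w=30) cum 238  ← median
  y=10 (Q, w=30) cum 268
  y=13 (V, w=35) cum 303
  y=14 (P, w=50) cum 353
  y=14 (R, w=90) cum 443
⇒ y* = 7

(7, 7)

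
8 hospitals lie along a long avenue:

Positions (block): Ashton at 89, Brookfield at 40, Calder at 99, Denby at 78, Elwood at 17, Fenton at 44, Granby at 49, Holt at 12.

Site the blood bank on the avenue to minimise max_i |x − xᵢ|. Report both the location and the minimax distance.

location 55.5, max distance 43.5

The 1-center on a line is the midpoint of the two extreme points: leftmost at 12, rightmost at 99.
Optimal location = (12 + 99)/2 = 55.5; maximum distance = (99 − 12)/2 = 43.5.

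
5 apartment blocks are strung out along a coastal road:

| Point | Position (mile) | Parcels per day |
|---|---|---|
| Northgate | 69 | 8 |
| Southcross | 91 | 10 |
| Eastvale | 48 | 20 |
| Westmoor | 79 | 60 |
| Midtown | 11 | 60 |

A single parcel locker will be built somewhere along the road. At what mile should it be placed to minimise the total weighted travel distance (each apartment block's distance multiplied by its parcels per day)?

For a sum of weighted absolute distances on a line, the optimum is the weighted median (not the mean). Total weight W = 158; half-weight = 79.
Sort by position and accumulate weight:
  mile 11 (Midtown, w=60) → cum 60
  mile 48 (Eastvale, w=20) → cum 80  ≥ 79 → median here
  mile 69 (Northgate, w=8) → cum 88
  mile 79 (Westmoor, w=60) → cum 148
  mile 91 (Southcross, w=10) → cum 158
Optimal location: mile 48.

x = 48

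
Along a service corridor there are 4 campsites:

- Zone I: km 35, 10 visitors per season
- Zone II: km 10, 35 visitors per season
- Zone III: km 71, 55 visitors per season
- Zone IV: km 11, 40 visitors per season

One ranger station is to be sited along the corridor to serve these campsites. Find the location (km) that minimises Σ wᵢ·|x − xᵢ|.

For a sum of weighted absolute distances on a line, the optimum is the weighted median (not the mean). Total weight W = 140; half-weight = 70.
Sort by position and accumulate weight:
  km 10 (Zone II, w=35) → cum 35
  km 11 (Zone IV, w=40) → cum 75  ≥ 70 → median here
  km 35 (Zone I, w=10) → cum 85
  km 71 (Zone III, w=55) → cum 140
Optimal location: km 11.

x = 11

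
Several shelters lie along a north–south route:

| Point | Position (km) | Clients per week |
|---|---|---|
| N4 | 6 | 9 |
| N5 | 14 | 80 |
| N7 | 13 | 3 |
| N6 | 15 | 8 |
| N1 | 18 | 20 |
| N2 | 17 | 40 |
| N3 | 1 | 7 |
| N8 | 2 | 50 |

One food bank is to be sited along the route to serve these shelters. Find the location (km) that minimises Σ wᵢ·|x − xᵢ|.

x = 14

For a sum of weighted absolute distances on a line, the optimum is the weighted median (not the mean). Total weight W = 217; half-weight = 108.5.
Sort by position and accumulate weight:
  km 1 (N3, w=7) → cum 7
  km 2 (N8, w=50) → cum 57
  km 6 (N4, w=9) → cum 66
  km 13 (N7, w=3) → cum 69
  km 14 (N5, w=80) → cum 149  ≥ 108.5 → median here
  km 15 (N6, w=8) → cum 157
  km 17 (N2, w=40) → cum 197
  km 18 (N1, w=20) → cum 217
Optimal location: km 14.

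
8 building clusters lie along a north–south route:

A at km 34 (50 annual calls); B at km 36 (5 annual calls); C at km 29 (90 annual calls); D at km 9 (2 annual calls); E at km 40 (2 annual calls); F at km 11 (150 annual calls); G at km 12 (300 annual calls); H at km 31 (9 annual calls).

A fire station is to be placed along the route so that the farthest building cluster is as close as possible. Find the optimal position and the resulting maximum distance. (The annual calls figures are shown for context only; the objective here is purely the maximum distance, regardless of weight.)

The 1-center on a line is the midpoint of the two extreme points: leftmost at 9, rightmost at 40.
Optimal location = (9 + 40)/2 = 24.5; maximum distance = (40 − 9)/2 = 15.5.

location 24.5, max distance 15.5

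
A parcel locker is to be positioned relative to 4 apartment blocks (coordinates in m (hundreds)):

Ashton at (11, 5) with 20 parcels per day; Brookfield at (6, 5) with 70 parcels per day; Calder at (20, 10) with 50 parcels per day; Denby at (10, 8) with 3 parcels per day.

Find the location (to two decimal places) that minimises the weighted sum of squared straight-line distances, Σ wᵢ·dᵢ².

The minimiser of Σwᵢ‖p−pᵢ‖² is the weighted centroid p* = (Σwᵢpᵢ)/(Σwᵢ).
Σwᵢ = 143.
Σwᵢxᵢ = 20·11 + 70·6 + 50·20 + 3·10 = 1670.
Σwᵢyᵢ = 20·5 + 70·5 + 50·10 + 3·8 = 974.
x* = 1670/143 = 11.68, y* = 974/143 = 6.81.

(11.68, 6.81)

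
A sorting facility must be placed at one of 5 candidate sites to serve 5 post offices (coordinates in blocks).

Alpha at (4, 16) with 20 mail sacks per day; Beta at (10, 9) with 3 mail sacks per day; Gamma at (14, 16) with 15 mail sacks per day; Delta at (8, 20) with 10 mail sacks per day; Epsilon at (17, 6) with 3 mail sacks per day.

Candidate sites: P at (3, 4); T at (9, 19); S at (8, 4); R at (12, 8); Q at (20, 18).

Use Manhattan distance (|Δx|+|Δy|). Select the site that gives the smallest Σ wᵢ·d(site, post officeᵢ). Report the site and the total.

T, total 396 blocks

Total weighted distance at each candidate:
  P (3, 4): total = 899
  T (9, 19): total = 396
  S (8, 4): total = 804
  R (12, 8): total = 660
  Q (20, 18): total = 722
Minimum is at T with total 396 blocks.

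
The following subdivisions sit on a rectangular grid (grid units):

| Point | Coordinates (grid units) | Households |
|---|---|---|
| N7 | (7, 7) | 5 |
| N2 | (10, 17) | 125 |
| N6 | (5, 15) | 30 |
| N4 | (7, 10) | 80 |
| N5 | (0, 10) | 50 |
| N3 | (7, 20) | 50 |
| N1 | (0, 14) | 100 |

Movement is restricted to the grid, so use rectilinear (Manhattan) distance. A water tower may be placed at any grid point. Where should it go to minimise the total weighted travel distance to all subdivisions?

Manhattan distance separates: Σwᵢ(|x−xᵢ|+|y−yᵢ|) = Σwᵢ|x−xᵢ| + Σwᵢ|y−yᵢ|, so x and y are optimised independently as 1-D weighted medians.
Total weight W = 440; half = 220.
x-coordinate, sorted with cumulative weight:
  x=0 (N5, w=50) cum 50
  x=0 (N1, w=100) cum 150
  x=5 (N6, w=30) cum 180
  x=7 (N7, w=5) cum 185
  x=7 (N4, w=80) cum 265  ← median
  x=7 (N3, w=50) cum 315
  x=10 (N2, w=125) cum 440
⇒ x* = 7
y-coordinate, sorted with cumulative weight:
  y=7 (N7, w=5) cum 5
  y=10 (N4, w=80) cum 85
  y=10 (N5, w=50) cum 135
  y=14 (N1, w=100) cum 235  ← median
  y=15 (N6, w=30) cum 265
  y=17 (N2, w=125) cum 390
  y=20 (N3, w=50) cum 440
⇒ y* = 14

(7, 14)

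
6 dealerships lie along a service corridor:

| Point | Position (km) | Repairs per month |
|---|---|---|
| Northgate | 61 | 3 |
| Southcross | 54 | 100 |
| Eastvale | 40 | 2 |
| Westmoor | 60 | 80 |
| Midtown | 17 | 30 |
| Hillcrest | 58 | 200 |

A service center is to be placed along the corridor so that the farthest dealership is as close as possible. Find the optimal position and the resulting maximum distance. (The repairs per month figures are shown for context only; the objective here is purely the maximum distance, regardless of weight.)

location 39, max distance 22

The 1-center on a line is the midpoint of the two extreme points: leftmost at 17, rightmost at 61.
Optimal location = (17 + 61)/2 = 39; maximum distance = (61 − 17)/2 = 22.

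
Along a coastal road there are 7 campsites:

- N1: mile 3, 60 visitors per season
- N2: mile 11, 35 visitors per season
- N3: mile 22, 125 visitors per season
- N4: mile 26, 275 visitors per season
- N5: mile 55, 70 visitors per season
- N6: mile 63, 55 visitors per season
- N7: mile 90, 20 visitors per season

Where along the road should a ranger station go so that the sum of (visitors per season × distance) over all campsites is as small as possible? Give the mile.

For a sum of weighted absolute distances on a line, the optimum is the weighted median (not the mean). Total weight W = 640; half-weight = 320.
Sort by position and accumulate weight:
  mile 3 (N1, w=60) → cum 60
  mile 11 (N2, w=35) → cum 95
  mile 22 (N3, w=125) → cum 220
  mile 26 (N4, w=275) → cum 495  ≥ 320 → median here
  mile 55 (N5, w=70) → cum 565
  mile 63 (N6, w=55) → cum 620
  mile 90 (N7, w=20) → cum 640
Optimal location: mile 26.

x = 26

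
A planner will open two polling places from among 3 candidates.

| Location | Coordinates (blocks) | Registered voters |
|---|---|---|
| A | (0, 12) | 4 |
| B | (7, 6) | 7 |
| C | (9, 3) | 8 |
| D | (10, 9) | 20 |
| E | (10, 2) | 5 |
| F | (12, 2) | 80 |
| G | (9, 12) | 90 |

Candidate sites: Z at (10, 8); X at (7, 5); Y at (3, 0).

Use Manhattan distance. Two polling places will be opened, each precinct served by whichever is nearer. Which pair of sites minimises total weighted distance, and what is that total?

{Z, X}, total 1235

Evaluate every pair (each demand assigned to the nearer of the two):
  {Z, X}: total = 1235
  {Z, Y}: total = 1279
  {X, Y}: total = 1715
Best pair: {Z, X} with total 1235.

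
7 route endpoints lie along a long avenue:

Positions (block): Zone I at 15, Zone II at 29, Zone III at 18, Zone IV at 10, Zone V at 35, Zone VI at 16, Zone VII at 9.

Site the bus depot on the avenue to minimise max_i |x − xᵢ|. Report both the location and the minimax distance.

location 22, max distance 13

The 1-center on a line is the midpoint of the two extreme points: leftmost at 9, rightmost at 35.
Optimal location = (9 + 35)/2 = 22; maximum distance = (35 − 9)/2 = 13.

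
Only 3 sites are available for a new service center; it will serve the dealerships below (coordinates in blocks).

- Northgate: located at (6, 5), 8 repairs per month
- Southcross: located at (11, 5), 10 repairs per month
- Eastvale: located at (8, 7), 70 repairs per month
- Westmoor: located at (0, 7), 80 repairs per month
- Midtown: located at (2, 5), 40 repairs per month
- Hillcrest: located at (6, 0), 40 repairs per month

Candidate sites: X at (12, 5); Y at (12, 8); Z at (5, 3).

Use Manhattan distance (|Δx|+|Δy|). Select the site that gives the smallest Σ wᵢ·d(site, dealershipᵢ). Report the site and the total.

Total weighted distance at each candidate:
  X (12, 5): total = 2438
  Y (12, 8): total = 2582
  Z (5, 3): total = 1674
Minimum is at Z with total 1674 blocks.

Z, total 1674 blocks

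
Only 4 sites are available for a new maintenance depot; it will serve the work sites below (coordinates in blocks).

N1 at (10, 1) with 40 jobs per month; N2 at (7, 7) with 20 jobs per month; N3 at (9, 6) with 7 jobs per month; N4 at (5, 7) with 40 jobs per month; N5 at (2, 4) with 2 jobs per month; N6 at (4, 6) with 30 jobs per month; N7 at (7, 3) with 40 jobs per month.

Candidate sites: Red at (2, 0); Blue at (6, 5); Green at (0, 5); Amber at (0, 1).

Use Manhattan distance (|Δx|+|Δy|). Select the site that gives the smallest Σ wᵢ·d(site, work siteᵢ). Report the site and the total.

Total weighted distance at each candidate:
  Red (2, 0): total = 1659
  Blue (6, 5): total = 748
  Green (0, 5): total = 1606
  Amber (0, 1): total = 1838
Minimum is at Blue with total 748 blocks.

Blue, total 748 blocks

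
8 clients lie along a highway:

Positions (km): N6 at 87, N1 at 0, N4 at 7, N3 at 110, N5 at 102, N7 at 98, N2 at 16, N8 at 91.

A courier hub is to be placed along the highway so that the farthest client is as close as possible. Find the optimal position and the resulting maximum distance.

location 55, max distance 55

The 1-center on a line is the midpoint of the two extreme points: leftmost at 0, rightmost at 110.
Optimal location = (0 + 110)/2 = 55; maximum distance = (110 − 0)/2 = 55.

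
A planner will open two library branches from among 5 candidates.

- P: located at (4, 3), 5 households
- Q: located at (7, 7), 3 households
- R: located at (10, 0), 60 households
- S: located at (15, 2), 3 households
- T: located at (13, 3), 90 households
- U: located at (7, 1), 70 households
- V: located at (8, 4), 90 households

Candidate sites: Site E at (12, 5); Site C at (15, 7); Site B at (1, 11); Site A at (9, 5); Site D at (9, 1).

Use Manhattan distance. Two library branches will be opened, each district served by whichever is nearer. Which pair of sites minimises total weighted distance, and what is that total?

Evaluate every pair (each demand assigned to the nearer of the two):
  {Site E, Site D}: total = 964
  {Site A, Site D}: total = 1048
  {Site C, Site D}: total = 1234
  {Site B, Site D}: total = 1240
  {Site E, Site A}: total = 1295
  {Site C, Site A}: total = 1562
  {Site B, Site A}: total = 1574
  {Site E, Site C}: total = 1856
  {Site E, Site B}: total = 1859
  {Site C, Site B}: total = 3234
Best pair: {Site E, Site D} with total 964.

{Site E, Site D}, total 964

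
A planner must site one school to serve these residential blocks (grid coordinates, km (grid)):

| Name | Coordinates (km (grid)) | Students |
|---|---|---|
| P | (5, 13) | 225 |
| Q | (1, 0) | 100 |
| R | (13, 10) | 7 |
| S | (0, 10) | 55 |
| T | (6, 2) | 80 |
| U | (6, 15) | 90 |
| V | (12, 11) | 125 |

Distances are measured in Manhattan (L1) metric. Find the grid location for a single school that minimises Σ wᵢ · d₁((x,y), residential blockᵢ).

Manhattan distance separates: Σwᵢ(|x−xᵢ|+|y−yᵢ|) = Σwᵢ|x−xᵢ| + Σwᵢ|y−yᵢ|, so x and y are optimised independently as 1-D weighted medians.
Total weight W = 682; half = 341.
x-coordinate, sorted with cumulative weight:
  x=0 (S, w=55) cum 55
  x=1 (Q, w=100) cum 155
  x=5 (P, w=225) cum 380  ← median
  x=6 (T, w=80) cum 460
  x=6 (U, w=90) cum 550
  x=12 (V, w=125) cum 675
  x=13 (R, w=7) cum 682
⇒ x* = 5
y-coordinate, sorted with cumulative weight:
  y=0 (Q, w=100) cum 100
  y=2 (T, w=80) cum 180
  y=10 (R, w=7) cum 187
  y=10 (S, w=55) cum 242
  y=11 (V, w=125) cum 367  ← median
  y=13 (P, w=225) cum 592
  y=15 (U, w=90) cum 682
⇒ y* = 11

(5, 11)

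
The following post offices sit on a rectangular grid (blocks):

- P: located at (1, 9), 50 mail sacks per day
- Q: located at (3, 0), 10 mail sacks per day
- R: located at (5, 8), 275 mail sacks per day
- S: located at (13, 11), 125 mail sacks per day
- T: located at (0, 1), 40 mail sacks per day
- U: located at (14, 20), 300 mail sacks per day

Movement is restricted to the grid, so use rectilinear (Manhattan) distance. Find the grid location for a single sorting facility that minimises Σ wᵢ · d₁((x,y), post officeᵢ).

(13, 11)

Manhattan distance separates: Σwᵢ(|x−xᵢ|+|y−yᵢ|) = Σwᵢ|x−xᵢ| + Σwᵢ|y−yᵢ|, so x and y are optimised independently as 1-D weighted medians.
Total weight W = 800; half = 400.
x-coordinate, sorted with cumulative weight:
  x=0 (T, w=40) cum 40
  x=1 (P, w=50) cum 90
  x=3 (Q, w=10) cum 100
  x=5 (R, w=275) cum 375
  x=13 (S, w=125) cum 500  ← median
  x=14 (U, w=300) cum 800
⇒ x* = 13
y-coordinate, sorted with cumulative weight:
  y=0 (Q, w=10) cum 10
  y=1 (T, w=40) cum 50
  y=8 (R, w=275) cum 325
  y=9 (P, w=50) cum 375
  y=11 (S, w=125) cum 500  ← median
  y=20 (U, w=300) cum 800
⇒ y* = 11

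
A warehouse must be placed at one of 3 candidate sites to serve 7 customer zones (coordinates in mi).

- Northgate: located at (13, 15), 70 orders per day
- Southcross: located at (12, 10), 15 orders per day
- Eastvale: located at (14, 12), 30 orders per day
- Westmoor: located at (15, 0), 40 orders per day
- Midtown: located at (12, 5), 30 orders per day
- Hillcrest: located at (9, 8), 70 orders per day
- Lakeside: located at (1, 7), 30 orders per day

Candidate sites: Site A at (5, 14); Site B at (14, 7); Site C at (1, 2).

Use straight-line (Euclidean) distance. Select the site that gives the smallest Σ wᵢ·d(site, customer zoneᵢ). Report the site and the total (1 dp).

Site B, total 1883.1 mi

Total weighted distance at each candidate:
  Site A (5, 14): total = 2738.8
  Site B (14, 7): total = 1883.1
  Site C (1, 2): total = 3692.2
Minimum is at Site B with total 1883.1 mi.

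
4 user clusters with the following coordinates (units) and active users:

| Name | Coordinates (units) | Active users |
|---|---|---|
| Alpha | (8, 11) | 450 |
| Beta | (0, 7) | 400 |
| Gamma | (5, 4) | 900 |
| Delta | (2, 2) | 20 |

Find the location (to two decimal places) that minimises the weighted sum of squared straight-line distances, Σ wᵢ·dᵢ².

The minimiser of Σwᵢ‖p−pᵢ‖² is the weighted centroid p* = (Σwᵢpᵢ)/(Σwᵢ).
Σwᵢ = 1770.
Σwᵢxᵢ = 450·8 + 400·0 + 900·5 + 20·2 = 8140.
Σwᵢyᵢ = 450·11 + 400·7 + 900·4 + 20·2 = 11390.
x* = 8140/1770 = 4.60, y* = 11390/1770 = 6.44.

(4.60, 6.44)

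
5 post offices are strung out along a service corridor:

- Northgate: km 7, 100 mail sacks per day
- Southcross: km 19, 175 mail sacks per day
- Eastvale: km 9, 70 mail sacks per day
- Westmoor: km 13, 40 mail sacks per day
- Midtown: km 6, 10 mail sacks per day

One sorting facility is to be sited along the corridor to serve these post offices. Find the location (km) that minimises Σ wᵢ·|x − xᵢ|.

For a sum of weighted absolute distances on a line, the optimum is the weighted median (not the mean). Total weight W = 395; half-weight = 197.5.
Sort by position and accumulate weight:
  km 6 (Midtown, w=10) → cum 10
  km 7 (Northgate, w=100) → cum 110
  km 9 (Eastvale, w=70) → cum 180
  km 13 (Westmoor, w=40) → cum 220  ≥ 197.5 → median here
  km 19 (Southcross, w=175) → cum 395
Optimal location: km 13.

x = 13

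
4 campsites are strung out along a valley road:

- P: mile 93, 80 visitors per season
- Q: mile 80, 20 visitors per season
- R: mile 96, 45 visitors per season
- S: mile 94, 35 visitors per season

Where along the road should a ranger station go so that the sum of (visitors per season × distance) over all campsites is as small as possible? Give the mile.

x = 93

For a sum of weighted absolute distances on a line, the optimum is the weighted median (not the mean). Total weight W = 180; half-weight = 90.
Sort by position and accumulate weight:
  mile 80 (Q, w=20) → cum 20
  mile 93 (P, w=80) → cum 100  ≥ 90 → median here
  mile 94 (S, w=35) → cum 135
  mile 96 (R, w=45) → cum 180
Optimal location: mile 93.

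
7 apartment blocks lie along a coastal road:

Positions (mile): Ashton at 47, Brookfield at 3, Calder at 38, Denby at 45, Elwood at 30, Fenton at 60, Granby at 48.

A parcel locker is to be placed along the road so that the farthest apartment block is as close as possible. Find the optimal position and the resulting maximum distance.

The 1-center on a line is the midpoint of the two extreme points: leftmost at 3, rightmost at 60.
Optimal location = (3 + 60)/2 = 31.5; maximum distance = (60 − 3)/2 = 28.5.

location 31.5, max distance 28.5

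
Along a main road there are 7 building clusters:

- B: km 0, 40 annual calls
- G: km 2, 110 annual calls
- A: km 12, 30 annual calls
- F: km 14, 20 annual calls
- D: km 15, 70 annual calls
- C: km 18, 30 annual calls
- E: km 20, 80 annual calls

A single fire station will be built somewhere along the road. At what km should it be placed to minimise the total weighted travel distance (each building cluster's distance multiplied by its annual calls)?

x = 14

For a sum of weighted absolute distances on a line, the optimum is the weighted median (not the mean). Total weight W = 380; half-weight = 190.
Sort by position and accumulate weight:
  km 0 (B, w=40) → cum 40
  km 2 (G, w=110) → cum 150
  km 12 (A, w=30) → cum 180
  km 14 (F, w=20) → cum 200  ≥ 190 → median here
  km 15 (D, w=70) → cum 270
  km 18 (C, w=30) → cum 300
  km 20 (E, w=80) → cum 380
Optimal location: km 14.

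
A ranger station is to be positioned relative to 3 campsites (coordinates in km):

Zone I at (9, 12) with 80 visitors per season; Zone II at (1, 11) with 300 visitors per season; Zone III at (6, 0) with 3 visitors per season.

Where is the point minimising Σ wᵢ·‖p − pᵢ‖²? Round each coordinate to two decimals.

(2.71, 11.12)

The minimiser of Σwᵢ‖p−pᵢ‖² is the weighted centroid p* = (Σwᵢpᵢ)/(Σwᵢ).
Σwᵢ = 383.
Σwᵢxᵢ = 80·9 + 300·1 + 3·6 = 1038.
Σwᵢyᵢ = 80·12 + 300·11 + 3·0 = 4260.
x* = 1038/383 = 2.71, y* = 4260/383 = 11.12.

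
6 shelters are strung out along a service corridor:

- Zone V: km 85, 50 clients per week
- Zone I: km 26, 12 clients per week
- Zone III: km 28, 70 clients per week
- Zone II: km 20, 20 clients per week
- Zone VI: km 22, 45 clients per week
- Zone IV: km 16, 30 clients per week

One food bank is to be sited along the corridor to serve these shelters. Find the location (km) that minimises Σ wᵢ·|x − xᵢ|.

x = 28

For a sum of weighted absolute distances on a line, the optimum is the weighted median (not the mean). Total weight W = 227; half-weight = 113.5.
Sort by position and accumulate weight:
  km 16 (Zone IV, w=30) → cum 30
  km 20 (Zone II, w=20) → cum 50
  km 22 (Zone VI, w=45) → cum 95
  km 26 (Zone I, w=12) → cum 107
  km 28 (Zone III, w=70) → cum 177  ≥ 113.5 → median here
  km 85 (Zone V, w=50) → cum 227
Optimal location: km 28.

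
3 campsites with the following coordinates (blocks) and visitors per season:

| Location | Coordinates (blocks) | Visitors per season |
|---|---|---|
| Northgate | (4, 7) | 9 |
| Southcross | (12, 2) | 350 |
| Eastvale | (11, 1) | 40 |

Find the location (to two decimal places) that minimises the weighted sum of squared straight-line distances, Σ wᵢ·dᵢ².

(11.72, 2.01)

The minimiser of Σwᵢ‖p−pᵢ‖² is the weighted centroid p* = (Σwᵢpᵢ)/(Σwᵢ).
Σwᵢ = 399.
Σwᵢxᵢ = 9·4 + 350·12 + 40·11 = 4676.
Σwᵢyᵢ = 9·7 + 350·2 + 40·1 = 803.
x* = 4676/399 = 11.72, y* = 803/399 = 2.01.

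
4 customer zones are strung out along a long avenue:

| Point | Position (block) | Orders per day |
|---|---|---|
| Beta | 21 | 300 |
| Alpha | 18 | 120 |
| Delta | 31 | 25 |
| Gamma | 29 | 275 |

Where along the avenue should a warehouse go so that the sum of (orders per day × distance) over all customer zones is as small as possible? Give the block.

For a sum of weighted absolute distances on a line, the optimum is the weighted median (not the mean). Total weight W = 720; half-weight = 360.
Sort by position and accumulate weight:
  block 18 (Alpha, w=120) → cum 120
  block 21 (Beta, w=300) → cum 420  ≥ 360 → median here
  block 29 (Gamma, w=275) → cum 695
  block 31 (Delta, w=25) → cum 720
Optimal location: block 21.

x = 21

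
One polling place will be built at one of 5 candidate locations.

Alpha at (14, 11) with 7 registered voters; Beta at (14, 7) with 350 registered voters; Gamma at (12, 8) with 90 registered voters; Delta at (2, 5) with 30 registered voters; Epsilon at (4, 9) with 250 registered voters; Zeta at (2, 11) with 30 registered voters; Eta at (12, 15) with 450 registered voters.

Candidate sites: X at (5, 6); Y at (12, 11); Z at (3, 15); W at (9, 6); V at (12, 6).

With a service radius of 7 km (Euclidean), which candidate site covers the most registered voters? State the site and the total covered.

Y, covering 897

Coverage radius r = 7 km; a point is covered iff (Δx)²+(Δy)² ≤ 7² = 49.
  X (5, 6): covers {Delta, Epsilon, Zeta} → 310
  Y (12, 11): covers {Alpha, Beta, Gamma, Eta} → 897
  Z (3, 15): covers {Epsilon, Zeta} → 280
  W (9, 6): covers {Beta, Gamma, Epsilon} → 690
  V (12, 6): covers {Alpha, Beta, Gamma} → 447
Maximum coverage at Y: 897 registered voters.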